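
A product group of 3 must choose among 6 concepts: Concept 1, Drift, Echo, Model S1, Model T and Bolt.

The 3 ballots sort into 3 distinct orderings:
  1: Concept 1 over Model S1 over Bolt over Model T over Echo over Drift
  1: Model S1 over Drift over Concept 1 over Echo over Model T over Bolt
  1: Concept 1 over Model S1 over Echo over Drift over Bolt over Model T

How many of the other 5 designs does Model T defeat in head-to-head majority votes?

Model T against each rival (3 engineers):
Model T vs Concept 1: Model T is ranked higher on 0 ballots, Concept 1 on 3. Concept 1 wins 3–0.
Model T vs Drift: 1 to 2, Drift.
Model T vs Echo: Echo wins 2–1.
Model T vs Model S1: 0 to 3, Model S1.
Model T vs Bolt: Model T is ranked higher on 1 ballot, Bolt on 2. Bolt wins 2–1.
Model T beats no one; loses to Concept 1, Drift, Echo, Model S1, Bolt — 0 pairwise wins.

0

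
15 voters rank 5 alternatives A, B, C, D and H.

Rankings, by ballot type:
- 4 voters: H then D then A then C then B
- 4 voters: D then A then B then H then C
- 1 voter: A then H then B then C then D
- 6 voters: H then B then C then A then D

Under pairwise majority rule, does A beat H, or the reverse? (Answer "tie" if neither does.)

Ballots ranking A above H: 4 + 1 = 5.
Ballots ranking H above A: 15 − 5 = 10.
H wins the head-to-head 10–5.

H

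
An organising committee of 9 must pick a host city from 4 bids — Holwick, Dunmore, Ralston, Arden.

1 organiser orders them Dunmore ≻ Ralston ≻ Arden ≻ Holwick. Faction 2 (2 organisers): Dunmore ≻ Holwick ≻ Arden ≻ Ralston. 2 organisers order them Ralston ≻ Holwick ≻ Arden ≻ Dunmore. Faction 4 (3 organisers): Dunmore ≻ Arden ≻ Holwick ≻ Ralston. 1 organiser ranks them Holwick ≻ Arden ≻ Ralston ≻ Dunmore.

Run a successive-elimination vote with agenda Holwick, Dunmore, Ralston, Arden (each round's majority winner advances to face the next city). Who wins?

Round 1: Holwick vs Dunmore — 3–6, Dunmore advances.
Round 2: Dunmore vs Ralston — 6–3, Dunmore advances.
Round 3: Dunmore vs Arden — 6–3, Dunmore advances.
Dunmore survives the agenda.

Dunmore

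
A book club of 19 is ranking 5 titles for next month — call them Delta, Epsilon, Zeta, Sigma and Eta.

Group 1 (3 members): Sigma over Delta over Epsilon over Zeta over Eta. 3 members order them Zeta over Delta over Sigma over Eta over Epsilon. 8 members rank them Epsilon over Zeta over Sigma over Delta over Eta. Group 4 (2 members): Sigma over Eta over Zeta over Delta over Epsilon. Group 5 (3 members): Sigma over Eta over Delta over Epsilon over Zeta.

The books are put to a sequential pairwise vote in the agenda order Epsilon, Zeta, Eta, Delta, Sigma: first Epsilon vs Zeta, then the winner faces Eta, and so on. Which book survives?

Sigma

Round 1: Epsilon vs Zeta — 14–5, Epsilon advances.
Round 2: Epsilon vs Eta — 11–8, Epsilon advances.
Round 3: Epsilon vs Delta — 8–11, Delta advances.
Round 4: Delta vs Sigma — 3–16, Sigma advances.
The agenda winner is Sigma.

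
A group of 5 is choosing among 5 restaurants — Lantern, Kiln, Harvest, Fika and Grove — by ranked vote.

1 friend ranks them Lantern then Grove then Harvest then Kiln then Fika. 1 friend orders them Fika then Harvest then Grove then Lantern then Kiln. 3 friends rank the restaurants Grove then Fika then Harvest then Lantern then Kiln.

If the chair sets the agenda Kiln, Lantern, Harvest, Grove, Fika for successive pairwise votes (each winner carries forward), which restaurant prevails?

Grove

Round 1: Kiln vs Lantern — 0–5, Lantern advances.
Round 2: Lantern vs Harvest — 1–4, Harvest advances.
Round 3: Harvest vs Grove — 1–4, Grove advances.
Round 4: Grove vs Fika — 4–1, Grove advances.
The agenda winner is Grove.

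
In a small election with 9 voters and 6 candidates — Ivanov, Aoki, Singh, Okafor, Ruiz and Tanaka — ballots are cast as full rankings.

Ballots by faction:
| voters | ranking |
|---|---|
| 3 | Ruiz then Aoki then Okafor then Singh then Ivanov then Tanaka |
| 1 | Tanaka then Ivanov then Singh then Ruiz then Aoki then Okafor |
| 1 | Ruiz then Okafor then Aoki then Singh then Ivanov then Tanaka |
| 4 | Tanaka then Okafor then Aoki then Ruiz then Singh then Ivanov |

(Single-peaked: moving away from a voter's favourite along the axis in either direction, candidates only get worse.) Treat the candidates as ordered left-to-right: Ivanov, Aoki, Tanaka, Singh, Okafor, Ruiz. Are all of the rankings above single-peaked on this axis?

Axis positions: Ivanov=1, Aoki=2, Tanaka=3, Singh=4, Okafor=5, Ruiz=6.
Faction 1: ranking walks positions 6-2-5-4-1-3; Aoki is ranked above Okafor even though Okafor lies between Aoki and the peak Ruiz on the axis — preferences dip and rise again. Not single-peaked.
Faction 2: ranking walks positions 3-1-4-6-2-5; Ivanov is ranked above Aoki even though Aoki lies between Ivanov and the peak Tanaka on the axis — preferences dip and rise again. Not single-peaked.
Faction 3: ranking walks positions 6-5-2-4-1-3; Aoki is ranked above Singh even though Singh lies between Aoki and the peak Ruiz on the axis — preferences dip and rise again. Not single-peaked.
Faction 4: ranking walks positions 3-5-2-6-4-1; Okafor is ranked above Singh even though Singh lies between Okafor and the peak Tanaka on the axis — preferences dip and rise again. Not single-peaked.
Faction 1 violates single-peakedness, so the profile is not single-peaked on this axis.

no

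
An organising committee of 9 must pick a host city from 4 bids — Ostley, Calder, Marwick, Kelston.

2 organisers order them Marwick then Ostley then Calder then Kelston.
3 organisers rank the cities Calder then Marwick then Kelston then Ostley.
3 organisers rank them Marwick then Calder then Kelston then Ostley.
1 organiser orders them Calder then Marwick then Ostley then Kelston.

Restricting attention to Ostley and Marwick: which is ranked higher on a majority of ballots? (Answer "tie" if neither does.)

No ballot ranks Ostley above Marwick: 0.
Ballots ranking Marwick above Ostley: 9 − 0 = 9.
Marwick wins the head-to-head 9–0.

Marwick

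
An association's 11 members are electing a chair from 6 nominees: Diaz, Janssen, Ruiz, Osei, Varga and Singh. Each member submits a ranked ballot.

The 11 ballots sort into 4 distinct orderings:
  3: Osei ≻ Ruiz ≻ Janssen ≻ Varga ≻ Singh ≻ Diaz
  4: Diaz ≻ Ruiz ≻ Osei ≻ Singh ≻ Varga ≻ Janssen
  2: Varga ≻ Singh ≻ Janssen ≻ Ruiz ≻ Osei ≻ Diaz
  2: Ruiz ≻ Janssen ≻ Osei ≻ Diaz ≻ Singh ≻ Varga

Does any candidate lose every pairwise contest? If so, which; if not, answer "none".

Pairwise majorities:
Diaz vs Janssen: Janssen wins 7–4.
Diaz vs Ruiz: Ruiz wins 7–4.
Diaz vs Osei: 4 for Diaz, 7 for Osei — Osei by 7–4.
Diaz–Varga: Diaz 6–5.
Diaz vs Singh: Diaz is ranked higher on 4+2 = 6 ballots, Singh on 5. Diaz wins 6–5.
Janssen vs Ruiz: Janssen is ranked higher on 2 ballots, Ruiz on 9. Ruiz wins 9–2.
Janssen vs Osei: Osei, 7–4.
Janssen vs Varga: Janssen is ranked higher on 3+2 = 5 ballots, Varga on 6. Varga wins 6–5.
Janssen vs Singh: Singh wins 6–5.
Ruiz–Osei: Ruiz 8–3.
Ruiz vs Varga: Ruiz preferred on 3+4+2 = 9 ballots; Ruiz wins 9–2.
Ruiz–Singh: Ruiz 9–2.
Osei vs Varga: Osei is ranked higher on 3+4+2 = 9 ballots, Varga on 2. Osei wins 9–2.
Osei vs Singh: Osei, 9–2.
Varga vs Singh: Varga is ranked higher on 3+2 = 5 ballots, Singh on 6. Singh wins 6–5.
Every candidate wins at least one matchup (Diaz beats Varga; Janssen beats Diaz; Ruiz beats Diaz; Osei beats Diaz; Varga beats Janssen; Singh beats Janssen), so there is no Condorcet loser.

none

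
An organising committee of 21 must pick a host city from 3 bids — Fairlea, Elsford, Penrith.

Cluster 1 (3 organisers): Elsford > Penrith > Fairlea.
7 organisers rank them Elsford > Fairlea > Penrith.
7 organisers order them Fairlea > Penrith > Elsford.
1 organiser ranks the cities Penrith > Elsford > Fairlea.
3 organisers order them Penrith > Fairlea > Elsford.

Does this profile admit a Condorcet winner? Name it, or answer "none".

Head-to-head results (21 organisers):
Fairlea vs Elsford: Elsford wins 11–10.
Fairlea vs Penrith: Fairlea wins 14–7.
Elsford vs Penrith: Penrith wins 11–10.
Each city drops at least one matchup (Fairlea loses to Elsford; Elsford loses to Penrith; Penrith loses to Fairlea); the cycle Fairlea beats Penrith beats Elsford beats Fairlea rules out a Condorcet winner.

none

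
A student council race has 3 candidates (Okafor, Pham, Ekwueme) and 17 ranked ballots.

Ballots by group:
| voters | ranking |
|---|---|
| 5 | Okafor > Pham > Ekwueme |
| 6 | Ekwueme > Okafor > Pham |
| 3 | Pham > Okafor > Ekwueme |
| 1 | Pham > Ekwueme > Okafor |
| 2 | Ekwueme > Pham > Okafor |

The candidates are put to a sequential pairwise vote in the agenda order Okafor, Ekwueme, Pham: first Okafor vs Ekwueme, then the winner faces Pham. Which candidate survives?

Pham

Round 1: Okafor vs Ekwueme — 8–9, Ekwueme advances.
Round 2: Ekwueme vs Pham — 8–9, Pham advances.
Pham survives the agenda.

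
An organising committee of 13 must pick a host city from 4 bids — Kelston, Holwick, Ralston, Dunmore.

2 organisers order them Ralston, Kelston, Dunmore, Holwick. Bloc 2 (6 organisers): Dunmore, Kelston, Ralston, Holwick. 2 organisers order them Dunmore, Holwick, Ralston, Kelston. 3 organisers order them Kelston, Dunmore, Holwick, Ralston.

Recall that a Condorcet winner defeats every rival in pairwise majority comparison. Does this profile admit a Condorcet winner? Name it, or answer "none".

Dunmore

Check each pair by majority over 13 ballots:
Kelston vs Holwick: Kelston wins 11–2.
Kelston–Ralston: Kelston 9–4.
Kelston vs Dunmore: Dunmore wins 8–5.
Holwick vs Ralston: Ralston, 8–5.
Holwick vs Dunmore: Dunmore, 13–0.
Ralston vs Dunmore: Dunmore wins 11–2.
Dunmore wins every pairwise contest, so Dunmore is the Condorcet winner.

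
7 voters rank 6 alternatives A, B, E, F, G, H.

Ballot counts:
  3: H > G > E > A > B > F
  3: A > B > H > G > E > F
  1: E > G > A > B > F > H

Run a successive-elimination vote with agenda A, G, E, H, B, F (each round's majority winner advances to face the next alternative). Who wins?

B

Round 1: A vs G — 3–4, G advances.
Round 2: G vs E — 6–1, G advances.
Round 3: G vs H — 1–6, H advances.
Round 4: H vs B — 3–4, B advances.
Round 5: B vs F — 7–0, B advances.
B survives the agenda.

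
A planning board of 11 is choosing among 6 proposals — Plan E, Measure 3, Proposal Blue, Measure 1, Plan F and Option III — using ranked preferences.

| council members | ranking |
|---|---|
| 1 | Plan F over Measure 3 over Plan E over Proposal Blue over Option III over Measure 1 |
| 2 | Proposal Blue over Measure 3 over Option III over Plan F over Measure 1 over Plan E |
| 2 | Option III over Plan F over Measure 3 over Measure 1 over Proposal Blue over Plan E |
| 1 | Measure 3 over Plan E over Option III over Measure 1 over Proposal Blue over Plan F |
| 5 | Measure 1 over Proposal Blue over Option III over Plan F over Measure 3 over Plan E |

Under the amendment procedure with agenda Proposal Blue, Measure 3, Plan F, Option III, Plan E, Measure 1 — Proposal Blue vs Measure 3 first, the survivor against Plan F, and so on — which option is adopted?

Round 1: Proposal Blue vs Measure 3 — 7–4, Proposal Blue advances.
Round 2: Proposal Blue vs Plan F — 8–3, Proposal Blue advances.
Round 3: Proposal Blue vs Option III — 8–3, Proposal Blue advances.
Round 4: Proposal Blue vs Plan E — 9–2, Proposal Blue advances.
Round 5: Proposal Blue vs Measure 1 — 3–8, Measure 1 advances.
The agenda winner is Measure 1.

Measure 1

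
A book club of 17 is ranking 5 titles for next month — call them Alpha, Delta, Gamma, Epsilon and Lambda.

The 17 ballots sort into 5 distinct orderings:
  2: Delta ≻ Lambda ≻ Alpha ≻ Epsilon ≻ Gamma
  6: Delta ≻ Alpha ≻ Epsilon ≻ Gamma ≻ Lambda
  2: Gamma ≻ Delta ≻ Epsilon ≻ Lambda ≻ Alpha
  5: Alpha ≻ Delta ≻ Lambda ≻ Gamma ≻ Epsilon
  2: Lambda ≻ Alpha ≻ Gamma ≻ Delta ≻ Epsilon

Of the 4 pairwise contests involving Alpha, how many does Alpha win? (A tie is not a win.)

3

Alpha against each rival (17 members):
Alpha vs Delta: Delta, 10–7.
Alpha–Gamma: Alpha 15–2.
Alpha vs Epsilon: Alpha preferred on 2+6+5+2 = 15 ballots; Alpha wins 15–2.
Alpha vs Lambda: Alpha, 11–6.
Alpha beats Gamma, Epsilon, Lambda; loses to Delta — 3 pairwise wins.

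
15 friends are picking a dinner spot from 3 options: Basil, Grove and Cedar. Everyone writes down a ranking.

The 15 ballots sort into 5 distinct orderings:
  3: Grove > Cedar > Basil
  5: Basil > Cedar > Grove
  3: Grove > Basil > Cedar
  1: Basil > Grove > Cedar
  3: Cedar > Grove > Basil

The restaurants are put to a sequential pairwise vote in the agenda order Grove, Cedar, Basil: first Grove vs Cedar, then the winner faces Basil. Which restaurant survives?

Basil

Round 1: Grove vs Cedar — 7–8, Cedar advances.
Round 2: Cedar vs Basil — 6–9, Basil advances.
The agenda winner is Basil.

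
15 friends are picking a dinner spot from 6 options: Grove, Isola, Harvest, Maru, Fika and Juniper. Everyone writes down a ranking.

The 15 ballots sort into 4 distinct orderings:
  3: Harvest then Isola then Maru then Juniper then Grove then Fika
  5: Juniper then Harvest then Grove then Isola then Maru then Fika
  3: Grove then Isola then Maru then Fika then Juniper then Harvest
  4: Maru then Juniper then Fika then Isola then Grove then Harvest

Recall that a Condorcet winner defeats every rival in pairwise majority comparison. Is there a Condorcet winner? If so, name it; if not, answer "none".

Check each pair by majority over 15 ballots:
Grove vs Isola: 8 to 7, Grove.
Grove vs Harvest: Harvest, 8–7.
Grove–Maru: Grove 8–7.
Grove–Fika: Grove 11–4.
Grove vs Juniper: 3 to 12, Juniper.
Isola vs Harvest: 7 to 8, Harvest.
Isola–Maru: Isola 11–4.
Isola–Fika: Isola 11–4.
Isola vs Juniper: Juniper, 9–6.
Harvest vs Maru: 3+5 = 8 for Harvest, 7 for Maru — Harvest by 8–7.
Harvest vs Fika: 8 to 7, Harvest.
Harvest vs Juniper: 3 to 12, Juniper.
Maru vs Fika: Maru is ranked higher on 3+5+3+4 = 15 ballots, Fika on 0. Maru wins 15–0.
Maru vs Juniper: Maru wins 10–5.
Fika vs Juniper: Juniper, 12–3.
No restaurant is unbeaten: Grove loses to Harvest; Isola loses to Grove; Harvest loses to Juniper; Maru loses to Grove; Fika loses to Grove; Juniper loses to Maru. In particular Grove → Maru → Juniper → Grove is a majority cycle — no Condorcet winner exists.

none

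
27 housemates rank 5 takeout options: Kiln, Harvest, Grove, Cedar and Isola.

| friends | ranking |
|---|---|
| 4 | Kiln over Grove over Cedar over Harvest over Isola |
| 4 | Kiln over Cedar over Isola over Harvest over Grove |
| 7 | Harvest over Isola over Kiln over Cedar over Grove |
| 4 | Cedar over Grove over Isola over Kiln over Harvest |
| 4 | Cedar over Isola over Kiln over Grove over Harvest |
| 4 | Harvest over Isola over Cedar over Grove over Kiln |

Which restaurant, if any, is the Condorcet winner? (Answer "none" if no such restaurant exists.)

Check each pair by majority over 27 ballots:
Kiln vs Harvest: Kiln is ranked higher on 4+4+4+4 = 16 ballots, Harvest on 11. Kiln wins 16–11.
Kiln vs Grove: Kiln preferred on 4+4+7+4 = 19 ballots; Kiln wins 19–8.
Kiln vs Cedar: Kiln is ranked higher on 4+4+7 = 15 ballots, Cedar on 12. Kiln wins 15–12.
Kiln vs Isola: 4+4 = 8 for Kiln, 19 for Isola — Isola by 19–8.
Harvest vs Grove: 4+7+4 = 15 for Harvest, 12 for Grove — Harvest by 15–12.
Harvest vs Cedar: Harvest is ranked higher on 7+4 = 11 ballots, Cedar on 16. Cedar wins 16–11.
Harvest vs Isola: Harvest preferred on 4+7+4 = 15 ballots; Harvest wins 15–12.
Grove vs Cedar: Grove is ranked higher on 4 ballots, Cedar on 23. Cedar wins 23–4.
Grove vs Isola: Grove is ranked higher on 4+4 = 8 ballots, Isola on 19. Isola wins 19–8.
Cedar vs Isola: 4+4+4+4 = 16 for Cedar, 11 for Isola — Cedar by 16–11.
No restaurant is unbeaten: Kiln loses to Isola; Harvest loses to Kiln; Grove loses to Kiln; Cedar loses to Kiln; Isola loses to Harvest. In particular Kiln > Harvest > Isola > Kiln is a majority cycle — no Condorcet winner exists.

none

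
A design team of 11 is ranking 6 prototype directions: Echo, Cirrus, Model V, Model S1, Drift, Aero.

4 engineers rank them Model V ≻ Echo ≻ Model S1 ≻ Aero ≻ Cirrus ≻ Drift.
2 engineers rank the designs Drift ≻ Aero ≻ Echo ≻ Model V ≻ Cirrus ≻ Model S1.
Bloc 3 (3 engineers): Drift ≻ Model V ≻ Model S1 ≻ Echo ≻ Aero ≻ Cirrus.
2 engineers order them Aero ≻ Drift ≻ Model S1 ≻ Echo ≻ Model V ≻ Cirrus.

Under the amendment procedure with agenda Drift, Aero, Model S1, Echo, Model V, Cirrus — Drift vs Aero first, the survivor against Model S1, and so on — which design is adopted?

Round 1: Drift vs Aero — 5–6, Aero advances.
Round 2: Aero vs Model S1 — 4–7, Model S1 advances.
Round 3: Model S1 vs Echo — 5–6, Echo advances.
Round 4: Echo vs Model V — 4–7, Model V advances.
Round 5: Model V vs Cirrus — 11–0, Model V advances.
The agenda winner is Model V.

Model V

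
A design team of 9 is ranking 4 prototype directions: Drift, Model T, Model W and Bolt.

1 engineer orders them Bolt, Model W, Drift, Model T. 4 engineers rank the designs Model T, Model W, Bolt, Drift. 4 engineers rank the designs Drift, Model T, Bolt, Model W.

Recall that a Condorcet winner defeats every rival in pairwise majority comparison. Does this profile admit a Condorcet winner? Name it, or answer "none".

none

Head-to-head results (9 engineers):
Drift vs Model T: 5 to 4, Drift.
Drift vs Model W: 4 to 5, Model W.
Drift vs Bolt: Drift preferred on 4 ballots; Bolt wins 5–4.
Model T vs Model W: 4+4 = 8 for Model T, 1 for Model W — Model T by 8–1.
Model T vs Bolt: Model T preferred on 4+4 = 8 ballots; Model T wins 8–1.
Model W vs Bolt: 4 to 5, Bolt.
No design is unbeaten: Drift loses to Model W; Model T loses to Drift; Model W loses to Model T; Bolt loses to Model T. In particular Drift → Model T → Model W → Drift is a majority cycle — no Condorcet winner exists.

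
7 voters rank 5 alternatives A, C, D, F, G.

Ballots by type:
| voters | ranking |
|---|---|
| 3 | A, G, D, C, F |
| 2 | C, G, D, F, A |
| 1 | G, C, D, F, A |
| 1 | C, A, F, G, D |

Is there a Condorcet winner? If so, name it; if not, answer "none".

Check each pair by majority over 7 ballots:
A vs C: 3 to 4, C.
A vs D: 3+1 = 4 for A, 3 for D — A by 4–3.
A vs F: 4 to 3, A.
A vs G: A preferred on 3+1 = 4 ballots; A wins 4–3.
C vs D: C is ranked higher on 2+1+1 = 4 ballots, D on 3. C wins 4–3.
C vs F: C is ranked higher on 3+2+1+1 = 7 ballots, F on 0. C wins 7–0.
C vs G: C is ranked higher on 2+1 = 3 ballots, G on 4. G wins 4–3.
D vs F: 6 to 1, D.
D vs G: 0 to 7, G.
F vs G: F preferred on 1 ballot; G wins 6–1.
No alternative is unbeaten: A loses to C; C loses to G; D loses to A; F loses to A; G loses to A. In particular A beats G beats C beats A is a majority cycle — no Condorcet winner exists.

none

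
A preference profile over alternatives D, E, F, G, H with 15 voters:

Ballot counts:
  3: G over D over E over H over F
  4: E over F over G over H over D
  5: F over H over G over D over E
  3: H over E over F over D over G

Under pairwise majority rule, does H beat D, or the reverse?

Ballots ranking H above D: 4 + 5 + 3 = 12.
Ballots ranking D above H: 15 − 12 = 3.
H wins the head-to-head 12–3.

H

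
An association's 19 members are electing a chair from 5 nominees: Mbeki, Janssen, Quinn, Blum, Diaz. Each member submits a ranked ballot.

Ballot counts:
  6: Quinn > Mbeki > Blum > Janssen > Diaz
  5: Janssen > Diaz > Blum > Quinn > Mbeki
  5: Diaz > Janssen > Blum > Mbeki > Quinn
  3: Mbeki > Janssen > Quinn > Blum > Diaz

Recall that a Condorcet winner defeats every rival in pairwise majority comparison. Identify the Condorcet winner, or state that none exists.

Janssen

Pairwise majorities:
Mbeki vs Janssen: Mbeki preferred on 6+3 = 9 ballots; Janssen wins 10–9.
Mbeki vs Quinn: 5+3 = 8 for Mbeki, 11 for Quinn — Quinn by 11–8.
Mbeki vs Blum: 6+3 = 9 for Mbeki, 10 for Blum — Blum by 10–9.
Mbeki vs Diaz: 6+3 = 9 for Mbeki, 10 for Diaz — Diaz by 10–9.
Janssen vs Quinn: Janssen preferred on 5+5+3 = 13 ballots; Janssen wins 13–6.
Janssen vs Blum: 13 to 6, Janssen.
Janssen vs Diaz: Janssen preferred on 6+5+3 = 14 ballots; Janssen wins 14–5.
Quinn vs Blum: Quinn is ranked higher on 6+3 = 9 ballots, Blum on 10. Blum wins 10–9.
Quinn vs Diaz: Quinn is ranked higher on 6+3 = 9 ballots, Diaz on 10. Diaz wins 10–9.
Blum vs Diaz: 6+3 = 9 for Blum, 10 for Diaz — Diaz by 10–9.
Janssen defeats every rival head-to-head and is the Condorcet winner.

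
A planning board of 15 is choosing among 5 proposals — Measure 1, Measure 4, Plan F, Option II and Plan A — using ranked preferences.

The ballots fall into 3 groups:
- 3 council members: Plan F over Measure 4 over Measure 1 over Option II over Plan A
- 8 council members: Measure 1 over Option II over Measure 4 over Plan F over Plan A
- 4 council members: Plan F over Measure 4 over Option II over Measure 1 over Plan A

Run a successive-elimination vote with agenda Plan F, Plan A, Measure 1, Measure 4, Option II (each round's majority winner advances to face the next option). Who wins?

Round 1: Plan F vs Plan A — 15–0, Plan F advances.
Round 2: Plan F vs Measure 1 — 7–8, Measure 1 advances.
Round 3: Measure 1 vs Measure 4 — 8–7, Measure 1 advances.
Round 4: Measure 1 vs Option II — 11–4, Measure 1 advances.
Measure 1 survives the agenda.

Measure 1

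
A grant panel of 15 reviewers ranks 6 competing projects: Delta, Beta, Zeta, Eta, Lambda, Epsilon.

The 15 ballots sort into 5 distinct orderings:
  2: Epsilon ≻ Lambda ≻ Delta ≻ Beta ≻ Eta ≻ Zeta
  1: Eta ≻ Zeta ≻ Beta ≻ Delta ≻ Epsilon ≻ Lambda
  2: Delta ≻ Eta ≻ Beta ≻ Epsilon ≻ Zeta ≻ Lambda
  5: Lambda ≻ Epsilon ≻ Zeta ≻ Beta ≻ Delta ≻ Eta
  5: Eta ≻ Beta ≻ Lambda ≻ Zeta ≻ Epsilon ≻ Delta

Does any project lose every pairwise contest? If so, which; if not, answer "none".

Pairwise majorities:
Delta vs Beta: Beta wins 11–4.
Delta vs Zeta: Delta is ranked higher on 2+2 = 4 ballots, Zeta on 11. Zeta wins 11–4.
Delta vs Eta: Delta is ranked higher on 2+2+5 = 9 ballots, Eta on 6. Delta wins 9–6.
Delta–Lambda: Lambda 12–3.
Delta–Epsilon: Epsilon 12–3.
Beta–Zeta: Beta 9–6.
Beta vs Eta: Beta is ranked higher on 2+5 = 7 ballots, Eta on 8. Eta wins 8–7.
Beta vs Lambda: Beta wins 8–7.
Beta vs Epsilon: Beta wins 8–7.
Zeta vs Eta: 5 for Zeta, 10 for Eta — Eta by 10–5.
Zeta–Lambda: Lambda 12–3.
Zeta vs Epsilon: 6 to 9, Epsilon.
Eta vs Lambda: 8 to 7, Eta.
Eta vs Epsilon: Eta is ranked higher on 1+2+5 = 8 ballots, Epsilon on 7. Eta wins 8–7.
Lambda–Epsilon: Lambda 10–5.
Each project has at least one pairwise win (Delta beats Eta; Beta beats Delta; Zeta beats Delta; Eta beats Beta; Lambda beats Delta; Epsilon beats Delta) — no Condorcet loser.

none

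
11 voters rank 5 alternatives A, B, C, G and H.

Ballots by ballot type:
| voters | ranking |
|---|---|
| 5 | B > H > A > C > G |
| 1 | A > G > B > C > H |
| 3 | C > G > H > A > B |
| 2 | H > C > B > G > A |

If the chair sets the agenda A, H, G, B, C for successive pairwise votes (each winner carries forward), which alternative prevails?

B

Round 1: A vs H — 1–10, H advances.
Round 2: H vs G — 7–4, H advances.
Round 3: H vs B — 5–6, B advances.
Round 4: B vs C — 6–5, B advances.
B survives the agenda.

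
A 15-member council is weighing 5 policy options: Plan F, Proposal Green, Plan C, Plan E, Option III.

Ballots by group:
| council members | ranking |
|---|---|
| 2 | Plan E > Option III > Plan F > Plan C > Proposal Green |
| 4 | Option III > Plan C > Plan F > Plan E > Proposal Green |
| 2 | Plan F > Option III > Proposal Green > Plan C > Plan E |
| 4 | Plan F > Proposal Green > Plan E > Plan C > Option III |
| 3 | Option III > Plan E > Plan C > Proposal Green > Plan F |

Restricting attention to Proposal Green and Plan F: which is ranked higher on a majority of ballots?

Ballots ranking Proposal Green above Plan F: 3.
Ballots ranking Plan F above Proposal Green: 15 − 3 = 12.
Plan F wins the head-to-head 12–3.

Plan F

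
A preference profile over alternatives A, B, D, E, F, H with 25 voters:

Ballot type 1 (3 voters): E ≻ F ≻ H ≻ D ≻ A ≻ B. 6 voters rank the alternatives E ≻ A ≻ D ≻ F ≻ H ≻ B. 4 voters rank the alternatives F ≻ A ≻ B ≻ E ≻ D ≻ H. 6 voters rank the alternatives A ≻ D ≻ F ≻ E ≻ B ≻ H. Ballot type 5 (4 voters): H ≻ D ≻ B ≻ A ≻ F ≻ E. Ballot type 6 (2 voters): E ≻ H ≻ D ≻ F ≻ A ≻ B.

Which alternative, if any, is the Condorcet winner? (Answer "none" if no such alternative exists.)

Head-to-head results (25 voters):
A vs B: A preferred on 3+6+4+6+2 = 21 ballots; A wins 21–4.
A vs D: 16 to 9, A.
A vs E: A is ranked higher on 4+6+4 = 14 ballots, E on 11. A wins 14–11.
A vs F: 6+6+4 = 16 for A, 9 for F — A by 16–9.
A vs H: A preferred on 6+4+6 = 16 ballots; A wins 16–9.
B vs D: B preferred on 4 ballots; D wins 21–4.
B vs E: 8 to 17, E.
B vs F: B is ranked higher on 4 ballots, F on 21. F wins 21–4.
B vs H: 10 to 15, H.
D vs E: 10 to 15, E.
D vs F: D preferred on 6+6+4+2 = 18 ballots; D wins 18–7.
D vs H: 6+4+6 = 16 for D, 9 for H — D by 16–9.
E vs F: 11 to 14, F.
E vs H: E is ranked higher on 3+6+4+6+2 = 21 ballots, H on 4. E wins 21–4.
F vs H: 19 to 6, F.
Only A has no losses; A is the Condorcet winner.

A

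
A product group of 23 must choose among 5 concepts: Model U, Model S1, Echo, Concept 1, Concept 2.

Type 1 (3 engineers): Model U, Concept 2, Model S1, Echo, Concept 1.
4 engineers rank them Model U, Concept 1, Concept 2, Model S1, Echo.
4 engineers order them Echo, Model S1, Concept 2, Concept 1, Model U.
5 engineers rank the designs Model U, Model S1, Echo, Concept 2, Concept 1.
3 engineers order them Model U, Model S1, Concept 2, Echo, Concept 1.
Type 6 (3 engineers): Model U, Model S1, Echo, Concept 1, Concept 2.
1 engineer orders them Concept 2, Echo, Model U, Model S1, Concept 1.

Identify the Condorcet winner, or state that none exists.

Check each pair by majority over 23 ballots:
Model U vs Model S1: Model U is ranked higher on 3+4+5+3+3+1 = 19 ballots, Model S1 on 4. Model U wins 19–4.
Model U vs Echo: Model U, 18–5.
Model U vs Concept 1: Model U preferred on 3+4+5+3+3+1 = 19 ballots; Model U wins 19–4.
Model U vs Concept 2: Model U, 18–5.
Model S1 vs Echo: Model S1, 18–5.
Model S1–Concept 1: Model S1 19–4.
Model S1–Concept 2: Model S1 15–8.
Echo vs Concept 1: Echo, 19–4.
Echo–Concept 2: Echo 12–11.
Concept 1 vs Concept 2: Concept 2 wins 16–7.
Only Model U has no losses; Model U is the Condorcet winner.

Model U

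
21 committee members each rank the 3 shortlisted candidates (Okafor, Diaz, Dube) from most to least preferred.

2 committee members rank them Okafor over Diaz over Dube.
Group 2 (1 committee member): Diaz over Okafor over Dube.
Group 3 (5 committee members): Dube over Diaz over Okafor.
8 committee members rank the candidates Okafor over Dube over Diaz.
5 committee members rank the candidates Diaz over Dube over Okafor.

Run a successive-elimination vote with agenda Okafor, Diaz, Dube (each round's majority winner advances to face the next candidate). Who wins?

Dube

Round 1: Okafor vs Diaz — 10–11, Diaz advances.
Round 2: Diaz vs Dube — 8–13, Dube advances.
The agenda winner is Dube.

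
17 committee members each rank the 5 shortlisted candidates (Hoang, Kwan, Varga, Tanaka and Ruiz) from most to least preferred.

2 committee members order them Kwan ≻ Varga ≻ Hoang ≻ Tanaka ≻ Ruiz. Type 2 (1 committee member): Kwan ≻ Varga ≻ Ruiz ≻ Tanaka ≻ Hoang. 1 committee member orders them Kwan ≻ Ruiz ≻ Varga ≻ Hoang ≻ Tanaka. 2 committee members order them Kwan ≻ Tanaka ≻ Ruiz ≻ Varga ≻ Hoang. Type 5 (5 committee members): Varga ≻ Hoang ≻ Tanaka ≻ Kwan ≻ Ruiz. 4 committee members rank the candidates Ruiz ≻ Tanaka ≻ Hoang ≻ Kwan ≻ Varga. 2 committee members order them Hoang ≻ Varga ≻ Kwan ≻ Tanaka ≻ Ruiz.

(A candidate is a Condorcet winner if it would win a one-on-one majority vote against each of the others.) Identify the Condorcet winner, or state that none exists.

none

Head-to-head results (17 committee members):
Hoang vs Kwan: Hoang is ranked higher on 5+4+2 = 11 ballots, Kwan on 6. Hoang wins 11–6.
Hoang vs Varga: Varga wins 11–6.
Hoang vs Tanaka: Hoang, 10–7.
Hoang vs Ruiz: 2+5+2 = 9 for Hoang, 8 for Ruiz — Hoang by 9–8.
Kwan vs Varga: Kwan preferred on 2+1+1+2+4 = 10 ballots; Kwan wins 10–7.
Kwan vs Tanaka: Tanaka wins 9–8.
Kwan vs Ruiz: Kwan is ranked higher on 2+1+1+2+5+2 = 13 ballots, Ruiz on 4. Kwan wins 13–4.
Varga vs Tanaka: Varga wins 11–6.
Varga vs Ruiz: Varga is ranked higher on 2+1+5+2 = 10 ballots, Ruiz on 7. Varga wins 10–7.
Tanaka–Ruiz: Tanaka 11–6.
No candidate is unbeaten: Hoang loses to Varga; Kwan loses to Hoang; Varga loses to Kwan; Tanaka loses to Hoang; Ruiz loses to Hoang. In particular Hoang > Kwan > Varga > Hoang is a majority cycle — no Condorcet winner exists.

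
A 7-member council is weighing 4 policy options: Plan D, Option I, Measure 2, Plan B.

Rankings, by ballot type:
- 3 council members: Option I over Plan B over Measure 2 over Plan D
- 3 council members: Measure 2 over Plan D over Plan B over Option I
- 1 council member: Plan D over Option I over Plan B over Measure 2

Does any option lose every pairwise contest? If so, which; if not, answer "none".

Pairwise majorities:
Plan D vs Option I: 4 to 3, Plan D.
Plan D vs Measure 2: Plan D is ranked higher on 1 ballot, Measure 2 on 6. Measure 2 wins 6–1.
Plan D vs Plan B: Plan D is ranked higher on 3+1 = 4 ballots, Plan B on 3. Plan D wins 4–3.
Option I vs Measure 2: 3+1 = 4 for Option I, 3 for Measure 2 — Option I by 4–3.
Option I vs Plan B: Option I preferred on 3+1 = 4 ballots; Option I wins 4–3.
Measure 2–Plan B: Plan B 4–3.
Each option has at least one pairwise win (Plan D beats Option I; Option I beats Measure 2; Measure 2 beats Plan D; Plan B beats Measure 2) — no Condorcet loser.

none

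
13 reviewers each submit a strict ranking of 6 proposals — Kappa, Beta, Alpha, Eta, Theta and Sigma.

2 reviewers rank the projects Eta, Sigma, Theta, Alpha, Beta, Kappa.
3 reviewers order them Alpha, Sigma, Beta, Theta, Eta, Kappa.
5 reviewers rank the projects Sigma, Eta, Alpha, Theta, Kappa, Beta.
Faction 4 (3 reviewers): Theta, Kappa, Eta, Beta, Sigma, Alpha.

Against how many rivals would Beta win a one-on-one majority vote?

Beta against each rival (13 reviewers):
Beta vs Kappa: 5 to 8, Kappa.
Beta–Alpha: Alpha 10–3.
Beta–Eta: Eta 10–3.
Beta vs Theta: Beta preferred on 3 ballots; Theta wins 10–3.
Beta vs Sigma: 3 for Beta, 10 for Sigma — Sigma by 10–3.
Beta beats no one; loses to Kappa, Alpha, Eta, Theta, Sigma — 0 pairwise wins.

0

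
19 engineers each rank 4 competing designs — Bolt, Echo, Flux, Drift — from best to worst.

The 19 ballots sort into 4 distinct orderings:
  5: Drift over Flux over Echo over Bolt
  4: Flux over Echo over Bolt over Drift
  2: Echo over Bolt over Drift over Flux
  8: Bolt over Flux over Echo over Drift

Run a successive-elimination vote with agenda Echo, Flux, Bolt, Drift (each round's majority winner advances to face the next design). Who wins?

Bolt

Round 1: Echo vs Flux — 2–17, Flux advances.
Round 2: Flux vs Bolt — 9–10, Bolt advances.
Round 3: Bolt vs Drift — 14–5, Bolt advances.
Bolt survives the agenda.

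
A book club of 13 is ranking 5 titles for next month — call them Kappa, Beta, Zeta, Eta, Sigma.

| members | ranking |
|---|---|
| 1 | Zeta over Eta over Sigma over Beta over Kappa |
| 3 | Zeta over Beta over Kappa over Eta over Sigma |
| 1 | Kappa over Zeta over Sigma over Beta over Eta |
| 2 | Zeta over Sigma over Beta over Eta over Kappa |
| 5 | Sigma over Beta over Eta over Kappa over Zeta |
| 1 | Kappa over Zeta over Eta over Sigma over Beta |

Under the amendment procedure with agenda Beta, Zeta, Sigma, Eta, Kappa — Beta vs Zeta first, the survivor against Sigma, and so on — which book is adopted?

Round 1: Beta vs Zeta — 5–8, Zeta advances.
Round 2: Zeta vs Sigma — 8–5, Zeta advances.
Round 3: Zeta vs Eta — 8–5, Zeta advances.
Round 4: Zeta vs Kappa — 6–7, Kappa advances.
The agenda winner is Kappa.

Kappa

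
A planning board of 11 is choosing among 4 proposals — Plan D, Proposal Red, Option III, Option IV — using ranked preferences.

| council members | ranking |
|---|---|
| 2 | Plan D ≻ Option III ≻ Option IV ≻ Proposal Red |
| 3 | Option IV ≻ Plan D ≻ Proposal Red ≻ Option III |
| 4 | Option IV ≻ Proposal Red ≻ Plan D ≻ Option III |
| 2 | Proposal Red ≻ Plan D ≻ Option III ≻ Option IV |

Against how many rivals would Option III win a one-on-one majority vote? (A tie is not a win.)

0

Option III against each rival (11 council members):
Option III–Plan D: Plan D 11–0.
Option III vs Proposal Red: 2 to 9, Proposal Red.
Option III vs Option IV: 4 to 7, Option IV.
Option III beats no one; loses to Plan D, Proposal Red, Option IV — 0 pairwise wins.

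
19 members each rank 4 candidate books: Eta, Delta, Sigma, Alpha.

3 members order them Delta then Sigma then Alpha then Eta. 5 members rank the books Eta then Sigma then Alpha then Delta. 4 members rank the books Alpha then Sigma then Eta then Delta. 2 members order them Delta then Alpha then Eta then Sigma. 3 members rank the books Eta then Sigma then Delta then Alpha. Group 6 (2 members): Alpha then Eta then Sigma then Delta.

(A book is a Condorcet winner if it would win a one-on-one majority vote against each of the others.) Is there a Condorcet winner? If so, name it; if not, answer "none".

Check each pair by majority over 19 ballots:
Eta vs Delta: 14 to 5, Eta.
Eta vs Sigma: Eta wins 12–7.
Eta vs Alpha: Eta is ranked higher on 5+3 = 8 ballots, Alpha on 11. Alpha wins 11–8.
Delta–Sigma: Sigma 14–5.
Delta vs Alpha: Delta preferred on 3+2+3 = 8 ballots; Alpha wins 11–8.
Sigma vs Alpha: 3+5+3 = 11 for Sigma, 8 for Alpha — Sigma by 11–8.
No book is unbeaten: Eta loses to Alpha; Delta loses to Eta; Sigma loses to Eta; Alpha loses to Sigma. In particular Eta → Sigma → Alpha → Eta is a majority cycle — no Condorcet winner exists.

none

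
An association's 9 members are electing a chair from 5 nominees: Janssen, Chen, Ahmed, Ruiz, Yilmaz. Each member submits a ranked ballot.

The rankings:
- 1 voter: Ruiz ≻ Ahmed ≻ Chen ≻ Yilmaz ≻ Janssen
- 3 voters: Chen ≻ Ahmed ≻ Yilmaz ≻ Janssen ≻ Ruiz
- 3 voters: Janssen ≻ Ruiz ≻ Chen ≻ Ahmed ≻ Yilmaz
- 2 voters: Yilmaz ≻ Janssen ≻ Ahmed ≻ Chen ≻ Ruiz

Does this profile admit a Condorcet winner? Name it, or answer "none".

none

Check each pair by majority over 9 ballots:
Janssen vs Chen: 5 to 4, Janssen.
Janssen vs Ahmed: Janssen preferred on 3+2 = 5 ballots; Janssen wins 5–4.
Janssen vs Ruiz: 8 to 1, Janssen.
Janssen vs Yilmaz: Janssen preferred on 3 ballots; Yilmaz wins 6–3.
Chen vs Ahmed: 3+3 = 6 for Chen, 3 for Ahmed — Chen by 6–3.
Chen vs Ruiz: 5 to 4, Chen.
Chen vs Yilmaz: Chen preferred on 1+3+3 = 7 ballots; Chen wins 7–2.
Ahmed vs Ruiz: Ahmed preferred on 3+2 = 5 ballots; Ahmed wins 5–4.
Ahmed vs Yilmaz: Ahmed preferred on 1+3+3 = 7 ballots; Ahmed wins 7–2.
Ruiz vs Yilmaz: 1+3 = 4 for Ruiz, 5 for Yilmaz — Yilmaz by 5–4.
No candidate is unbeaten: Janssen loses to Yilmaz; Chen loses to Janssen; Ahmed loses to Janssen; Ruiz loses to Janssen; Yilmaz loses to Chen. In particular Janssen → Chen → Yilmaz → Janssen is a majority cycle — no Condorcet winner exists.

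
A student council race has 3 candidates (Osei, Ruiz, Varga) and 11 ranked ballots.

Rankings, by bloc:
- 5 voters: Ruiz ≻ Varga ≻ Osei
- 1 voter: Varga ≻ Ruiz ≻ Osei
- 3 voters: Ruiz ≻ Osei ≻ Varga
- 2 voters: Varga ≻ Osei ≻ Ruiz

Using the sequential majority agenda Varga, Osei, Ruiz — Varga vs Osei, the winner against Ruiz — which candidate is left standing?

Round 1: Varga vs Osei — 8–3, Varga advances.
Round 2: Varga vs Ruiz — 3–8, Ruiz advances.
The agenda winner is Ruiz.

Ruiz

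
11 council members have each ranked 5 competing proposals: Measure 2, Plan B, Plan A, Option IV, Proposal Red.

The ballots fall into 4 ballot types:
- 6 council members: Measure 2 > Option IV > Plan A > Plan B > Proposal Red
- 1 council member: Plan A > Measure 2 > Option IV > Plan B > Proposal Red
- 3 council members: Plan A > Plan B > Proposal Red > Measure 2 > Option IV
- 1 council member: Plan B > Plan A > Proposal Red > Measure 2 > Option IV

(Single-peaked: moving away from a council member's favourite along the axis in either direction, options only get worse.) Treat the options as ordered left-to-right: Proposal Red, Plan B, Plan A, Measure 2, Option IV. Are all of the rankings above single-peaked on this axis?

Axis positions: Proposal Red=1, Plan B=2, Plan A=3, Measure 2=4, Option IV=5.
Ballot type 1 (peak Measure 2 at position 4): ranking walks positions 4-5-3-2-1, expanding outward from the peak — single-peaked.
Ballot type 2 (peak Plan A at position 3): ranking walks positions 3-4-5-2-1, expanding outward from the peak — single-peaked.
Ballot type 3 (peak Plan A at position 3): ranking walks positions 3-2-1-4-5, expanding outward from the peak — single-peaked.
Ballot type 4 (peak Plan B at position 2): ranking walks positions 2-3-1-4-5, expanding outward from the peak — single-peaked.
Every ranking is single-peaked on this axis.

yes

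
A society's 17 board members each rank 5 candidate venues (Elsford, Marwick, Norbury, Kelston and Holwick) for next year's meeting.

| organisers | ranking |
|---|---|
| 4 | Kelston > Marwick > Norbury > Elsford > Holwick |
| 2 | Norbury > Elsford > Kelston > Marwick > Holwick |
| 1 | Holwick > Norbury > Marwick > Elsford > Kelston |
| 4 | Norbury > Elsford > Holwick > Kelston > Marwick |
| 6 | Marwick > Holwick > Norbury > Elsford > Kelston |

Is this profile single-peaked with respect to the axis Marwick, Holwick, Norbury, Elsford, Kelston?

no

Axis positions: Marwick=1, Holwick=2, Norbury=3, Elsford=4, Kelston=5.
Group 1: ranking walks positions 5-1-3-4-2; Marwick is ranked above Elsford even though Elsford lies between Marwick and the peak Kelston on the axis — preferences dip and rise again. Not single-peaked.
Group 2: ranking walks positions 3-4-5-1-2; Marwick is ranked above Holwick even though Holwick lies between Marwick and the peak Norbury on the axis — preferences dip and rise again. Not single-peaked.
Group 3 (peak Holwick at position 2): ranking walks positions 2-3-1-4-5, expanding outward from the peak — single-peaked.
Group 4 (peak Norbury at position 3): ranking walks positions 3-4-2-5-1, expanding outward from the peak — single-peaked.
Group 5 (peak Marwick at position 1): ranking walks positions 1-2-3-4-5, expanding outward from the peak — single-peaked.
Group 1 violates single-peakedness, so the profile is not single-peaked on this axis.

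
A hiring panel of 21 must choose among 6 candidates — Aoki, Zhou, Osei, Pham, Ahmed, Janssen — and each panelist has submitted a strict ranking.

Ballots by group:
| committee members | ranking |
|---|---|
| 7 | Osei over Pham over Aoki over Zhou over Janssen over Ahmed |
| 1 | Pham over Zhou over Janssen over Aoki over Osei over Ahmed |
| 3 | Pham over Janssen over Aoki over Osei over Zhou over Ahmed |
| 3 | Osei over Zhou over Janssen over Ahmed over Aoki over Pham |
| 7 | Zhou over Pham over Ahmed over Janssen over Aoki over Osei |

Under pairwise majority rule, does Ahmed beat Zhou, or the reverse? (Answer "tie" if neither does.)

No ballot ranks Ahmed above Zhou: 0.
Ballots ranking Zhou above Ahmed: 21 − 0 = 21.
Zhou wins the head-to-head 21–0.

Zhou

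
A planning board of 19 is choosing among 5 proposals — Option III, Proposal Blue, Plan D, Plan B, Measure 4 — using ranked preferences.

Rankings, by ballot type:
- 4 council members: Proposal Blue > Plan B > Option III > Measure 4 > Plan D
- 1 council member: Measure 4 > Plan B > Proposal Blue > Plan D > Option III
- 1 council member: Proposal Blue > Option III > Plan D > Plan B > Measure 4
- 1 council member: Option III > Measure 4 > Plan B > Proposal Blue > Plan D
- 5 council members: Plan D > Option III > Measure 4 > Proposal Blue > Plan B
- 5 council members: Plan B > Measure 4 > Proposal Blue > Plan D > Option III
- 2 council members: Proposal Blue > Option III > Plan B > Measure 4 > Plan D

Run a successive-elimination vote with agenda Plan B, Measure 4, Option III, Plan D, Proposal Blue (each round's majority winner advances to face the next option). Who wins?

Proposal Blue

Round 1: Plan B vs Measure 4 — 12–7, Plan B advances.
Round 2: Plan B vs Option III — 10–9, Plan B advances.
Round 3: Plan B vs Plan D — 13–6, Plan B advances.
Round 4: Plan B vs Proposal Blue — 7–12, Proposal Blue advances.
The agenda winner is Proposal Blue.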